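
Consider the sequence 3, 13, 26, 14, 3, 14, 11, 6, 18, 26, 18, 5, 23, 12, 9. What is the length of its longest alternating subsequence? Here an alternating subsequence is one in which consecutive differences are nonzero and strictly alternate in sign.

Track the best alternating length ending on an up-step vs a down-step at each position: up/down = 1/1, 2/1, 2/1, 2/3, 1/3, 4/3, 4/5, 4/5, 6/3, 6/1, 6/7, 4/7, 8/7, 8/9, 8/9.
The maximum over both is 9; one such subsequence is 3, 13, 3, 14, 11, 26, 18, 23, 12.

9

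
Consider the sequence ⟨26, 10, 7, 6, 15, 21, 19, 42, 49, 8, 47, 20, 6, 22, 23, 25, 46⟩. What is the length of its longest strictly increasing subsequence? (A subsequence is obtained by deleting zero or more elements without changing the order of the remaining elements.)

Scanning left to right, the best length ending at each element is: 26→1, 10→1, 7→1, 6→1, 15→2, 21→3, 19→3, 42→4, 49→5, 8→2, 47→5, 20→4, 6→1, 22→5, 23→6, 25→7, 46→8.
So the longest increasing subsequence has length 8, e.g. 10, 15, 19, 20, 22, 23, 25, 46.

8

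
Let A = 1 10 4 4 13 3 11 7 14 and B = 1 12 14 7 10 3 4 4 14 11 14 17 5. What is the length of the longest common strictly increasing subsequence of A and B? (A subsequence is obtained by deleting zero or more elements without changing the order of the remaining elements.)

For each value that appears in both, track the longest common increasing run ending there.
The best achievable length is 4; one witness is 1, 10, 11, 14 (A-positions 1,2,7,9, B-positions 1,5,10,11).

4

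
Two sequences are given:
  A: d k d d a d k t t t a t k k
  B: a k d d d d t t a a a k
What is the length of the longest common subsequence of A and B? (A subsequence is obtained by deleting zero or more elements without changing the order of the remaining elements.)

A longest common subsequence is ddddttak (length 8); the LCS DP confirms no longer common subsequence exists.

8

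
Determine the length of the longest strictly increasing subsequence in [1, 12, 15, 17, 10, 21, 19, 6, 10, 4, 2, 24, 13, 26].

7

Let dp[i] be the longest increasing subsequence ending at position i. Then dp = [1, 2, 3, 4, 2, 5, 5, 2, 3, 2, 2, 6, 4, 7].
The maximum is 7; one witness is 1, 12, 15, 17, 21, 24, 26 at positions 1,2,3,4,6,12,14.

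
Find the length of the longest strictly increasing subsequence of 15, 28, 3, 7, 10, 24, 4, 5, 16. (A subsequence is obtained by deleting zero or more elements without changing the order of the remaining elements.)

4

Scanning left to right, the best length ending at each element is: 15→1, 28→2, 3→1, 7→2, 10→3, 24→4, 4→2, 5→3, 16→4.
So the longest increasing subsequence has length 4, e.g. 3, 7, 10, 24.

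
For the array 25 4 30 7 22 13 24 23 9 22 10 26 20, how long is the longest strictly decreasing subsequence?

Let dp[i] be the longest decreasing subsequence ending at position i. Then dp = [1, 2, 1, 2, 2, 3, 2, 3, 4, 4, 5, 2, 5].
The maximum is 5; one witness is 25, 24, 23, 22, 10 at positions 1,7,8,10,11.

5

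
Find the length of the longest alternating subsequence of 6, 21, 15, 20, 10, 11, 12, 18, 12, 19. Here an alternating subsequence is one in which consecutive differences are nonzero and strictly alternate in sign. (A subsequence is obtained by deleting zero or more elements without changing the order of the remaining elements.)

Track the best alternating length ending on an up-step vs a down-step at each position: up/down = 1/1, 2/1, 2/3, 4/3, 2/5, 6/5, 6/5, 6/5, 6/7, 8/5.
The maximum over both is 8; one such subsequence is 6, 21, 15, 20, 10, 18, 12, 19.

8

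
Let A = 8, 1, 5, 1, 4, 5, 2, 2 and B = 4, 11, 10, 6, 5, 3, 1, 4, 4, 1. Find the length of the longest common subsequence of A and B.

3

Backtracking the LCS table gives one alignment: 5 (A3,B5) → 1 (A4,B7) → 4 (A5,B9).
So the longest common subsequence has length 3.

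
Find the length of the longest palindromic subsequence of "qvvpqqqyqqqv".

9

Using dp[i][j] = 2 + dp[i+1][j−1] if the ends match, else max(dp[i+1][j], dp[i][j−1]):
dp[1][12] = 9. A witness is vqqqyqqqv at positions 2,5,6,7,8,9,10,11,12.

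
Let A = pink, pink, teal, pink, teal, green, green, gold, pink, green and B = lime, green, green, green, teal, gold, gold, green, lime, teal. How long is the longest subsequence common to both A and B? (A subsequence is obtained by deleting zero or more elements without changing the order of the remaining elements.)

A longest common subsequence is green, green, gold, green (length 4); the LCS DP confirms no longer common subsequence exists.

4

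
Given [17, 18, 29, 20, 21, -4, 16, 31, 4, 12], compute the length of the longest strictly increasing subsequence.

Let dp[i] be the longest increasing subsequence ending at position i. Then dp = [1, 2, 3, 3, 4, 1, 2, 5, 2, 3].
The maximum is 5; one witness is 17, 18, 20, 21, 31 at positions 1,2,4,5,8.

5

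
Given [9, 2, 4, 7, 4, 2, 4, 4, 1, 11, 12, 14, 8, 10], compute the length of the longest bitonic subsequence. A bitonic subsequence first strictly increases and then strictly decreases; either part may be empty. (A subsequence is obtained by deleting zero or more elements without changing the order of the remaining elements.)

Let inc[i] be the LIS ending at i and dec[i] the longest strictly decreasing subsequence starting at i. inc = [1, 1, 2, 3, 2, 1, 2, 2, 1, 4, 5, 6, 4, 5], dec = [5, 2, 3, 4, 3, 2, 2, 2, 1, 2, 2, 2, 1, 1].
max_i inc[i]+dec[i]−1 = 7, with one witness 2, 4, 7, 11, 12, 14, 10.

7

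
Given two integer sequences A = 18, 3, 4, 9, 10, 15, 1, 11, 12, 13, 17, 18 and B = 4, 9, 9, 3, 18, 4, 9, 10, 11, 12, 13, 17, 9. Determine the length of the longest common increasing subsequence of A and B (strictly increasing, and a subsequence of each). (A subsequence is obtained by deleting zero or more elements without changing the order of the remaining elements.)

8

A longest common strictly increasing subsequence is 3, 4, 9, 10, 11, 12, 13, 17 (length 8); it appears in order in both A and B, and no longer such subsequence exists.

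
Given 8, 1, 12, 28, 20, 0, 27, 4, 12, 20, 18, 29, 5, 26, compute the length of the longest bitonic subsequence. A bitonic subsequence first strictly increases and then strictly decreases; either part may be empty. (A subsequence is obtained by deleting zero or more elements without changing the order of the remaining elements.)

One longest bitonic subsequence is 8, 12, 28, 27, 20, 18, 5 (positions 1,3,4,7,10,11,13): it rises to 28 then falls. Length 7 is optimal.

7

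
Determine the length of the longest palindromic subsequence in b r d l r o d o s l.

5

One longest palindromic subsequence is lodol (positions 4,6,7,8,10); it reads the same forward and backward, and the interval DP gives dp[1][10] = 5.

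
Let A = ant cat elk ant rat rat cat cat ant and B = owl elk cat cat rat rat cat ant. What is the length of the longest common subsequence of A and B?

Backtracking the LCS table gives one alignment: cat (A2,B4) → rat (A5,B5) → rat (A6,B6) → cat (A8,B7) → ant (A9,B8).
So the longest common subsequence has length 5.

5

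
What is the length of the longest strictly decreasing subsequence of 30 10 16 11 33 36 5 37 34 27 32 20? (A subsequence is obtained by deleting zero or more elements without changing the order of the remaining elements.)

4

Let dp[i] be the longest decreasing subsequence ending at position i. Then dp = [1, 2, 2, 3, 1, 1, 4, 1, 2, 3, 3, 4].
The maximum is 4; one witness is 30, 16, 11, 5 at positions 1,3,4,7.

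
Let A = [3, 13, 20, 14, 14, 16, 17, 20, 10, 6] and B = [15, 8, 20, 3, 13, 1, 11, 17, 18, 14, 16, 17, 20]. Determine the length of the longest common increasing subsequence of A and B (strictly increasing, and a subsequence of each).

6

A longest common strictly increasing subsequence is 3, 13, 14, 16, 17, 20 (length 6); it appears in order in both A and B, and no longer such subsequence exists.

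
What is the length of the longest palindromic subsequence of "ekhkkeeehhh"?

5

One longest palindromic subsequence is heeeh (positions 3,6,7,8,11); it reads the same forward and backward, and the interval DP gives dp[1][11] = 5.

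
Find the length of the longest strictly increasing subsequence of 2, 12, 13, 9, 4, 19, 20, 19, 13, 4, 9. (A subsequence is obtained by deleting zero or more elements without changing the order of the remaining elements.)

One longest increasing subsequence is 2, 12, 13, 19, 20 (positions 1,2,3,6,7), of length 5; no longer one exists.

5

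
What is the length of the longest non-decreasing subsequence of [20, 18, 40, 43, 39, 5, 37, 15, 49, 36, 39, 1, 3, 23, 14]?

Let dp[i] be the longest non-decreasing subsequence ending at position i. Then dp = [1, 1, 2, 3, 2, 1, 2, 2, 4, 3, 4, 1, 2, 3, 3].
The maximum is 4; one witness is 20, 40, 43, 49 at positions 1,3,4,9.

4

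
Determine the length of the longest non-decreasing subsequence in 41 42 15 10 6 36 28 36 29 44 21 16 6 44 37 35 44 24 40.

6

One longest non-decreasing subsequence is 15, 36, 36, 44, 44, 44 (positions 3,6,8,10,14,17), of length 6; no longer one exists.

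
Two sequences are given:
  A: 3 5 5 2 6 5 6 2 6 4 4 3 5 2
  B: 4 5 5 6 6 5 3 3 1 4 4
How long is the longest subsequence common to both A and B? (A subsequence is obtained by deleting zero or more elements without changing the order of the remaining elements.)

6

A longest common subsequence is 5, 5, 6, 5, 4, 4 (length 6); the LCS DP confirms no longer common subsequence exists.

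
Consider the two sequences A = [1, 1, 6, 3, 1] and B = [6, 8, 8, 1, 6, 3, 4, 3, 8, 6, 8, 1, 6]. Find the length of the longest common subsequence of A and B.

Backtracking the LCS table gives one alignment: 1 (A2,B4) → 6 (A3,B5) → 3 (A4,B8) → 1 (A5,B12).
So the longest common subsequence has length 4.

4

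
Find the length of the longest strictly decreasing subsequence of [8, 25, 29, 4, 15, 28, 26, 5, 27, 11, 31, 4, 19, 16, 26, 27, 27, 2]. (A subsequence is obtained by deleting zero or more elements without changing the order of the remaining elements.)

6

Let dp[i] be the longest decreasing subsequence ending at position i. Then dp = [1, 1, 1, 2, 2, 2, 3, 4, 3, 4, 1, 5, 4, 5, 4, 3, 3, 6].
The maximum is 6; one witness is 29, 28, 26, 5, 4, 2 at positions 3,6,7,8,12,18.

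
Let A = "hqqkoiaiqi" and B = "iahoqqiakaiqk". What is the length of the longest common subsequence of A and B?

7

A longest common subsequence is hqqkaiq (length 7); the LCS DP confirms no longer common subsequence exists.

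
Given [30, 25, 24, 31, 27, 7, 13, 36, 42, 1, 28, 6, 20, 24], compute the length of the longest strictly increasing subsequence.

Scanning left to right, the best length ending at each element is: 30→1, 25→1, 24→1, 31→2, 27→2, 7→1, 13→2, 36→3, 42→4, 1→1, 28→3, 6→2, 20→3, 24→4.
So the longest increasing subsequence has length 4, e.g. 30, 31, 36, 42.

4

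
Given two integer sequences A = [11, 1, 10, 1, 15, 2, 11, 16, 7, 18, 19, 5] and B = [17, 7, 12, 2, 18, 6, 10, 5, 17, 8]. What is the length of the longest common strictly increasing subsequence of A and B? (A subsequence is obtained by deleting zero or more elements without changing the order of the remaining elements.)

A longest common strictly increasing subsequence is 7, 18 (length 2); it appears in order in both A and B, and no longer such subsequence exists.

2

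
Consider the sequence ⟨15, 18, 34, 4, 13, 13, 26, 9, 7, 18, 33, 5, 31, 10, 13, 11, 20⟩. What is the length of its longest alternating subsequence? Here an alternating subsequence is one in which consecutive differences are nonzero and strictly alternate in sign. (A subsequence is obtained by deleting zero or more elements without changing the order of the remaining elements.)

12

A longest alternating subsequence is 15, 18, 4, 13, 9, 18, 5, 31, 10, 13, 11, 20 (positions 1,2,4,5,8,10,12,13,14,15,16,17); its 11 consecutive differences strictly alternate in sign, and length 12 is optimal.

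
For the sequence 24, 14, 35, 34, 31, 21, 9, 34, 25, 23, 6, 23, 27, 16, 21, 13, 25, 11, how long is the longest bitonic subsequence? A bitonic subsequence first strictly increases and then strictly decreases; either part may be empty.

Let inc[i] be the LIS ending at i and dec[i] the longest strictly decreasing subsequence starting at i. inc = [1, 1, 2, 2, 2, 2, 1, 3, 3, 3, 1, 3, 4, 2, 3, 2, 4, 2], dec = [5, 3, 8, 7, 6, 4, 2, 6, 5, 4, 1, 4, 4, 3, 3, 2, 2, 1].
max_i inc[i]+dec[i]−1 = 9, with one witness 24, 35, 34, 31, 25, 23, 21, 13, 11.

9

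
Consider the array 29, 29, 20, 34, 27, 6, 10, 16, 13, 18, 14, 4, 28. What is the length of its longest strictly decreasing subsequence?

One longest decreasing subsequence is 29, 20, 16, 13, 4 (positions 1,3,8,9,12), of length 5; no longer one exists.

5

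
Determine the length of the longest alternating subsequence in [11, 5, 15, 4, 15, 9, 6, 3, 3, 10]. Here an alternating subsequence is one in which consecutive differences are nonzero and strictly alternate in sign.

Track the best alternating length ending on an up-step vs a down-step at each position: up/down = 1/1, 1/2, 3/1, 1/4, 5/1, 5/6, 5/6, 1/6, 1/6, 7/6.
The maximum over both is 7; one such subsequence is 11, 5, 15, 4, 15, 9, 10.

7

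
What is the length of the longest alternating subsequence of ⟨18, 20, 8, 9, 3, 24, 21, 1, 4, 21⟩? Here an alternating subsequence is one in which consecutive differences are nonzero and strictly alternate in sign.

A longest alternating subsequence is 18, 20, 8, 9, 3, 24, 1, 4 (positions 1,2,3,4,5,6,8,9); its 7 consecutive differences strictly alternate in sign, and length 8 is optimal.

8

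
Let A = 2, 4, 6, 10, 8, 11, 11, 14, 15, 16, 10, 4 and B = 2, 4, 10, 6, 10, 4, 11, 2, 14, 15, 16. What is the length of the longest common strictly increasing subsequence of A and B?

For each value that appears in both, track the longest common increasing run ending there.
The best achievable length is 8; one witness is 2, 4, 6, 10, 11, 14, 15, 16 (A-positions 1,2,3,4,6,8,9,10, B-positions 1,2,4,5,7,9,10,11).

8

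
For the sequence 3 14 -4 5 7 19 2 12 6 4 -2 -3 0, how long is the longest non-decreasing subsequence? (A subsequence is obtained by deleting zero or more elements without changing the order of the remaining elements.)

4

Let dp[i] be the longest non-decreasing subsequence ending at position i. Then dp = [1, 2, 1, 2, 3, 4, 2, 4, 3, 3, 2, 2, 3].
The maximum is 4; one witness is 3, 5, 7, 19 at positions 1,4,5,6.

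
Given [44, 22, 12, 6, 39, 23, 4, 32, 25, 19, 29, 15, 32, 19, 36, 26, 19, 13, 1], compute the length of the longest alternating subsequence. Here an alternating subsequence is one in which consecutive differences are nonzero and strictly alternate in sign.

12

Track the best alternating length ending on an up-step vs a down-step at each position: up/down = 1/1, 1/2, 1/2, 1/2, 3/2, 3/4, 1/4, 5/4, 5/6, 5/6, 7/6, 5/8, 9/4, 9/10, 11/4, 11/12, 9/12, 5/12, 1/12.
The maximum over both is 12; one such subsequence is 44, 22, 39, 23, 32, 25, 29, 15, 32, 19, 36, 26.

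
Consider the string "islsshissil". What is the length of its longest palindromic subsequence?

7

One longest palindromic subsequence is lssissl (positions 3,4,5,7,8,9,11); it reads the same forward and backward, and the interval DP gives dp[1][11] = 7.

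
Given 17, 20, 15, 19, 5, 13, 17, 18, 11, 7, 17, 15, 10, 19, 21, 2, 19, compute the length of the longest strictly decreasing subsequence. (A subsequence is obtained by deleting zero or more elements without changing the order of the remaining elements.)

7

Let dp[i] be the longest decreasing subsequence ending at position i. Then dp = [1, 1, 2, 2, 3, 3, 3, 3, 4, 5, 4, 5, 6, 2, 1, 7, 2].
The maximum is 7; one witness is 20, 19, 18, 17, 15, 10, 2 at positions 2,4,8,11,12,13,16.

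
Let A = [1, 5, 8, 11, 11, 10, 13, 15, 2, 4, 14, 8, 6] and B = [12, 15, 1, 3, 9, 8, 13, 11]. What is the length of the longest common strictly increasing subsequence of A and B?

A longest common strictly increasing subsequence is 1, 8, 13 (length 3); it appears in order in both A and B, and no longer such subsequence exists.

3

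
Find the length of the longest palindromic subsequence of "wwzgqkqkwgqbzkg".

7

One longest palindromic subsequence is gkqgqkg (positions 4,6,7,10,11,14,15); it reads the same forward and backward, and the interval DP gives dp[1][15] = 7.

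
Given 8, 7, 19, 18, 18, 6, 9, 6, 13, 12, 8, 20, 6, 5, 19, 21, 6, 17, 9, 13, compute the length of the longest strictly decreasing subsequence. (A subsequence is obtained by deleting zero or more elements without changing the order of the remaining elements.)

7

Let dp[i] be the longest decreasing subsequence ending at position i. Then dp = [1, 2, 1, 2, 2, 3, 3, 4, 3, 4, 5, 1, 6, 7, 2, 1, 6, 3, 5, 4].
The maximum is 7; one witness is 19, 18, 13, 12, 8, 6, 5 at positions 3,4,9,10,11,13,14.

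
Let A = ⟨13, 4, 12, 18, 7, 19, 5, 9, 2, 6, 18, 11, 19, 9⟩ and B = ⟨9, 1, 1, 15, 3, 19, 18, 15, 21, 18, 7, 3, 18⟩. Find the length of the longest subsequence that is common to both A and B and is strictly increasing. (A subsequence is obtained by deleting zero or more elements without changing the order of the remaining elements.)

2

A longest common strictly increasing subsequence is 9, 19 (length 2); it appears in order in both A and B, and no longer such subsequence exists.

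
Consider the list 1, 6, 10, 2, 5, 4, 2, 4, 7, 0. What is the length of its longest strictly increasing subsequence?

4

Let dp[i] be the longest increasing subsequence ending at position i. Then dp = [1, 2, 3, 2, 3, 3, 2, 3, 4, 1].
The maximum is 4; one witness is 1, 2, 5, 7 at positions 1,4,5,9.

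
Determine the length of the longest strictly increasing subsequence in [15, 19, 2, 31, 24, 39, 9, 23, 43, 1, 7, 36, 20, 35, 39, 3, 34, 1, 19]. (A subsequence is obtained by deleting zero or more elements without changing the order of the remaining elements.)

5

Scanning left to right, the best length ending at each element is: 15→1, 19→2, 2→1, 31→3, 24→3, 39→4, 9→2, 23→3, 43→5, 1→1, 7→2, 36→4, 20→3, 35→4, 39→5, 3→2, 34→4, 1→1, 19→3.
So the longest increasing subsequence has length 5, e.g. 15, 19, 31, 39, 43.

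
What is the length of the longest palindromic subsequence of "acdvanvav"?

5

Using dp[i][j] = 2 + dp[i+1][j−1] if the ends match, else max(dp[i+1][j], dp[i][j−1]):
dp[1][9] = 5. A witness is vavav at positions 4,5,7,8,9.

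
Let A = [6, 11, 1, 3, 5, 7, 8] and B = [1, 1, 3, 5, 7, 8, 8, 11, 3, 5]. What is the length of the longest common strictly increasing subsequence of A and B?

For each value that appears in both, track the longest common increasing run ending there.
The best achievable length is 5; one witness is 1, 3, 5, 7, 8 (A-positions 3,4,5,6,7, B-positions 1,3,4,5,6).

5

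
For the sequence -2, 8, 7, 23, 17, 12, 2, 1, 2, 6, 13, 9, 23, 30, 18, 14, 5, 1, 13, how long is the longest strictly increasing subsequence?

7

Let dp[i] be the longest increasing subsequence ending at position i. Then dp = [1, 2, 2, 3, 3, 3, 2, 2, 3, 4, 5, 5, 6, 7, 6, 6, 4, 2, 6].
The maximum is 7; one witness is -2, 1, 2, 6, 13, 23, 30 at positions 1,8,9,10,11,13,14.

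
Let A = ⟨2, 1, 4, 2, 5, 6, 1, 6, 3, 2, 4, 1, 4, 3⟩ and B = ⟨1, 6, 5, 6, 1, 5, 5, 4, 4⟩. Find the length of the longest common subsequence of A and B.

6

A longest common subsequence is 1, 5, 6, 1, 4, 4 (length 6); the LCS DP confirms no longer common subsequence exists.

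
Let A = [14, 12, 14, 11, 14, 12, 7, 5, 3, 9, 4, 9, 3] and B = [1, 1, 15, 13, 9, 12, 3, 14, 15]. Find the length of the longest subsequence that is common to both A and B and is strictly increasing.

2

For each value that appears in both, track the longest common increasing run ending there.
The best achievable length is 2; one witness is 12, 14 (A-positions 2,3, B-positions 6,8).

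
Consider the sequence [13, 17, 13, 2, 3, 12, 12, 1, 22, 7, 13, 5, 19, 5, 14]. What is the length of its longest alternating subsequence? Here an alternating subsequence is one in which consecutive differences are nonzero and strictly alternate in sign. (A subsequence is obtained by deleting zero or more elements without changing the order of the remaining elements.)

12

Track the best alternating length ending on an up-step vs a down-step at each position: up/down = 1/1, 2/1, 1/3, 1/3, 4/3, 4/3, 4/3, 1/5, 6/1, 6/7, 8/7, 6/9, 10/7, 6/11, 12/11.
The maximum over both is 12; one such subsequence is 13, 17, 2, 3, 1, 22, 7, 13, 5, 19, 5, 14.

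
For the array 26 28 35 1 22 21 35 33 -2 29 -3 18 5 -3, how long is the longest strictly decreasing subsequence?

6

Let dp[i] be the longest decreasing subsequence ending at position i. Then dp = [1, 1, 1, 2, 2, 3, 1, 2, 4, 3, 5, 4, 5, 6].
The maximum is 6; one witness is 26, 22, 21, 18, 5, -3 at positions 1,5,6,12,13,14.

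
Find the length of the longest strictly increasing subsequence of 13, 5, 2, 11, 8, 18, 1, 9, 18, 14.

One longest increasing subsequence is 5, 8, 9, 18 (positions 2,5,8,9), of length 4; no longer one exists.

4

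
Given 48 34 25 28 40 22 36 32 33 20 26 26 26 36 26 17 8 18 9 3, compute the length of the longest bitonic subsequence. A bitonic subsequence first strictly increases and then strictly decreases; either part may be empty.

9

Let inc[i] be the LIS ending at i and dec[i] the longest strictly decreasing subsequence starting at i. inc = [1, 1, 1, 2, 3, 1, 3, 3, 4, 1, 2, 2, 2, 5, 2, 1, 1, 2, 2, 1], dec = [8, 7, 6, 6, 7, 5, 6, 5, 5, 4, 4, 4, 4, 5, 4, 3, 2, 3, 2, 1].
max_i inc[i]+dec[i]−1 = 9, with one witness 25, 28, 40, 36, 33, 26, 18, 9, 3.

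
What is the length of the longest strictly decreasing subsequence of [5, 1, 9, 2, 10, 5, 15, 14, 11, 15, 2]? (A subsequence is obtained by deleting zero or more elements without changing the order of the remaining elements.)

4

Scanning left to right, the best length ending at each element is: 5→1, 1→2, 9→1, 2→2, 10→1, 5→2, 15→1, 14→2, 11→3, 15→1, 2→4.
So the longest decreasing subsequence has length 4, e.g. 15, 14, 11, 2.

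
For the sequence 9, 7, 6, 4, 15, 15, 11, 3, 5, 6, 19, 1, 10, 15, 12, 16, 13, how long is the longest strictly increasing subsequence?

Scanning left to right, the best length ending at each element is: 9→1, 7→1, 6→1, 4→1, 15→2, 15→2, 11→2, 3→1, 5→2, 6→3, 19→4, 1→1, 10→4, 15→5, 12→5, 16→6, 13→6.
So the longest increasing subsequence has length 6, e.g. 4, 5, 6, 10, 15, 16.

6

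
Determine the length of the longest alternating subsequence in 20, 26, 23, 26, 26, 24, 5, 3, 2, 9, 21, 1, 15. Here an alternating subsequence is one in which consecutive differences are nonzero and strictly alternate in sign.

8

Track the best alternating length ending on an up-step vs a down-step at each position: up/down = 1/1, 2/1, 2/3, 4/1, 4/1, 4/5, 1/5, 1/5, 1/5, 6/5, 6/5, 1/7, 8/7.
The maximum over both is 8; one such subsequence is 20, 26, 23, 26, 5, 9, 1, 15.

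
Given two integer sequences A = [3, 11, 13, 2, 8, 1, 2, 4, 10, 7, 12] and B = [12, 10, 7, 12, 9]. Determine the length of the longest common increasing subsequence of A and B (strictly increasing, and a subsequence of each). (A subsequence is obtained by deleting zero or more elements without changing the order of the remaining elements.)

2

For each value that appears in both, track the longest common increasing run ending there.
The best achievable length is 2; one witness is 10, 12 (A-positions 9,11, B-positions 2,4).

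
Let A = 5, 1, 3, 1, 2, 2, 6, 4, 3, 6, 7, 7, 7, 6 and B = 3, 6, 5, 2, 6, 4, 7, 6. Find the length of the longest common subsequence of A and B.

6

Backtracking the LCS table gives one alignment: 5 (A1,B3) → 2 (A6,B4) → 6 (A7,B5) → 4 (A8,B6) → 7 (A13,B7) → 6 (A14,B8).
So the longest common subsequence has length 6.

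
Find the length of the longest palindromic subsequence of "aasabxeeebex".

Using dp[i][j] = 2 + dp[i+1][j−1] if the ends match, else max(dp[i+1][j], dp[i][j−1]):
dp[1][12] = 6. A witness is xeeeex at positions 6,7,8,9,11,12.

6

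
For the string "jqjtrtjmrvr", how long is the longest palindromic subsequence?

Using dp[i][j] = 2 + dp[i+1][j−1] if the ends match, else max(dp[i+1][j], dp[i][j−1]):
dp[1][11] = 5. A witness is jtrtj at positions 3,4,5,6,7.

5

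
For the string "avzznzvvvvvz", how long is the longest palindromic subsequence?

One longest palindromic subsequence is zvvvvvz (positions 3,7,8,9,10,11,12); it reads the same forward and backward, and the interval DP gives dp[1][12] = 7.

7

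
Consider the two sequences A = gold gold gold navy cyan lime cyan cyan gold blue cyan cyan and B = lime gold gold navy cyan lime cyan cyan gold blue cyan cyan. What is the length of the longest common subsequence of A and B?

11

Backtracking the LCS table gives one alignment: gold (A2,B2) → gold (A3,B3) → navy (A4,B4) → cyan (A5,B5) → lime (A6,B6) → cyan (A7,B7) → cyan (A8,B8) → gold (A9,B9) → blue (A10,B10) → cyan (A11,B11) → cyan (A12,B12).
So the longest common subsequence has length 11.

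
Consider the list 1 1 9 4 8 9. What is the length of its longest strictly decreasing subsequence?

One longest decreasing subsequence is 9, 4 (positions 3,4), of length 2; no longer one exists.

2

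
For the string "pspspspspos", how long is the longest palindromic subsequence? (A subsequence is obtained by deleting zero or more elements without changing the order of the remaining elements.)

One longest palindromic subsequence is spspspsps (positions 2,3,4,5,6,7,8,9,11); it reads the same forward and backward, and the interval DP gives dp[1][11] = 9.

9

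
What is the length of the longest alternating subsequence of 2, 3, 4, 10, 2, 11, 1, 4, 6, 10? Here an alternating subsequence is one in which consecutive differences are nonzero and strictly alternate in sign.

Track the best alternating length ending on an up-step vs a down-step at each position: up/down = 1/1, 2/1, 2/1, 2/1, 1/3, 4/1, 1/5, 6/5, 6/5, 6/5.
The maximum over both is 6; one such subsequence is 2, 3, 2, 11, 1, 4.

6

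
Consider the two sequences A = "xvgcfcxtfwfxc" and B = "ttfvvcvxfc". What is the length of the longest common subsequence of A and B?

A longest common subsequence is vcxfc (length 5); the LCS DP confirms no longer common subsequence exists.

5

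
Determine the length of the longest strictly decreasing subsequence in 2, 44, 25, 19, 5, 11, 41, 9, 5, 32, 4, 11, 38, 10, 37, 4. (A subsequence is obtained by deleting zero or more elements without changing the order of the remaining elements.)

One longest decreasing subsequence is 44, 25, 19, 11, 9, 5, 4 (positions 2,3,4,6,8,9,11), of length 7; no longer one exists.

7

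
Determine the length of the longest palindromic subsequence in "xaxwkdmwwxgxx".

7

Using dp[i][j] = 2 + dp[i+1][j−1] if the ends match, else max(dp[i+1][j], dp[i][j−1]):
dp[1][13] = 7. A witness is xxwwwxx at positions 1,3,4,8,9,12,13.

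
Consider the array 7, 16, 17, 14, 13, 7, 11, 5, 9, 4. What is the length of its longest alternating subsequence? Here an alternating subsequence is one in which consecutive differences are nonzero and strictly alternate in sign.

A longest alternating subsequence is 7, 16, 7, 11, 5, 9, 4 (positions 1,2,6,7,8,9,10); its 6 consecutive differences strictly alternate in sign, and length 7 is optimal.

7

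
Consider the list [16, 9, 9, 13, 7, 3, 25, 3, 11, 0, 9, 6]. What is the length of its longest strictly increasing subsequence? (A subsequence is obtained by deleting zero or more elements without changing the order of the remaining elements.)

One longest increasing subsequence is 9, 13, 25 (positions 2,4,7), of length 3; no longer one exists.

3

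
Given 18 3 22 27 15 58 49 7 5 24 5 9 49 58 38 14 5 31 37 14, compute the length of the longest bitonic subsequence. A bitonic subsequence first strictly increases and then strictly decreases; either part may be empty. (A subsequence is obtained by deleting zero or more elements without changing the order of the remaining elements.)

8

One longest bitonic subsequence is 18, 22, 27, 58, 49, 38, 37, 14 (positions 1,3,4,6,13,15,19,20): it rises to 58 then falls. Length 8 is optimal.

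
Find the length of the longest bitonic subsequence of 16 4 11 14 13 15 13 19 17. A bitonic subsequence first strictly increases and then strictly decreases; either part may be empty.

6

One longest bitonic subsequence is 4, 11, 14, 15, 19, 17 (positions 2,3,4,6,8,9): it rises to 19 then falls. Length 6 is optimal.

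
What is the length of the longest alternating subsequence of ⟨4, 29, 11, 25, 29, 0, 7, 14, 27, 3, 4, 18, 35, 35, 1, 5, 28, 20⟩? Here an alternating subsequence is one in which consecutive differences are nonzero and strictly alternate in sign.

11

Track the best alternating length ending on an up-step vs a down-step at each position: up/down = 1/1, 2/1, 2/3, 4/3, 4/1, 1/5, 6/5, 6/5, 6/5, 6/7, 8/7, 8/7, 8/1, 8/1, 6/9, 10/9, 10/9, 10/11.
The maximum over both is 11; one such subsequence is 4, 29, 11, 25, 0, 7, 3, 4, 1, 28, 20.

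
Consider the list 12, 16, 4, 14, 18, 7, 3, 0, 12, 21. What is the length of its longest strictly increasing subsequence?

4

One longest increasing subsequence is 12, 16, 18, 21 (positions 1,2,5,10), of length 4; no longer one exists.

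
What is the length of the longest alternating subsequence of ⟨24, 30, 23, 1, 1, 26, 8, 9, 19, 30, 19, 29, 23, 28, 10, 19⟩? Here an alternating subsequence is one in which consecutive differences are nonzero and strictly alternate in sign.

12

Track the best alternating length ending on an up-step vs a down-step at each position: up/down = 1/1, 2/1, 1/3, 1/3, 1/3, 4/3, 4/5, 6/5, 6/5, 6/1, 6/7, 8/7, 8/9, 10/9, 6/11, 12/11.
The maximum over both is 12; one such subsequence is 24, 30, 23, 26, 8, 30, 19, 29, 23, 28, 10, 19.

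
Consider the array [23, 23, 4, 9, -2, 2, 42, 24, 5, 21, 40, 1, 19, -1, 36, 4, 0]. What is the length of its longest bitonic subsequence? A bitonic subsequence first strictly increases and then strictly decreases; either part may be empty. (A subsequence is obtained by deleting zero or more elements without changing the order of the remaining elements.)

8

Let inc[i] be the LIS ending at i and dec[i] the longest strictly decreasing subsequence starting at i. inc = [1, 1, 1, 2, 1, 2, 3, 3, 3, 4, 5, 2, 4, 2, 5, 3, 3], dec = [5, 5, 4, 4, 1, 3, 6, 5, 3, 4, 4, 2, 3, 1, 3, 2, 1].
max_i inc[i]+dec[i]−1 = 8, with one witness 4, 9, 42, 24, 21, 19, 4, 0.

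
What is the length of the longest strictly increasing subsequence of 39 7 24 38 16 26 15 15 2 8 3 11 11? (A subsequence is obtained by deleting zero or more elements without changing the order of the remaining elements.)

Let dp[i] be the longest increasing subsequence ending at position i. Then dp = [1, 1, 2, 3, 2, 3, 2, 2, 1, 2, 2, 3, 3].
The maximum is 3; one witness is 7, 24, 38 at positions 2,3,4.

3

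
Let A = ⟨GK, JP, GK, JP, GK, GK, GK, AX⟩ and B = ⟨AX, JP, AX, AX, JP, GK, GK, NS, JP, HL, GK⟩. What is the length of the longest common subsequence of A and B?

5

Backtracking the LCS table gives one alignment: JP (A2,B2) → JP (A4,B5) → GK (A5,B6) → GK (A6,B7) → GK (A7,B11).
So the longest common subsequence has length 5.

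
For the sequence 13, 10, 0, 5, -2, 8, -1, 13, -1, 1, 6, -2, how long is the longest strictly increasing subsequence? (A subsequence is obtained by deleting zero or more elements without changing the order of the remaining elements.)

Scanning left to right, the best length ending at each element is: 13→1, 10→1, 0→1, 5→2, -2→1, 8→3, -1→2, 13→4, -1→2, 1→3, 6→4, -2→1.
So the longest increasing subsequence has length 4, e.g. 0, 5, 8, 13.

4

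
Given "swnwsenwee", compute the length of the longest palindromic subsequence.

5

Using dp[i][j] = 2 + dp[i+1][j−1] if the ends match, else max(dp[i+1][j], dp[i][j−1]):
dp[1][10] = 5. A witness is wnenw at positions 2,3,6,7,8.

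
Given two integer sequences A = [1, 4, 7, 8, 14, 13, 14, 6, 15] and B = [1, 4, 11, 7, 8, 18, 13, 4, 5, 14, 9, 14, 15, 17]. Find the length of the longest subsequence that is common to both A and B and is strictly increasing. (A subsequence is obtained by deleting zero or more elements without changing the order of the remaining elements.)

A longest common strictly increasing subsequence is 1, 4, 7, 8, 13, 14, 15 (length 7); it appears in order in both A and B, and no longer such subsequence exists.

7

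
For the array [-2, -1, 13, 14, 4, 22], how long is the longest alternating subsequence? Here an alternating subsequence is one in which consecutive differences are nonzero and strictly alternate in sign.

4

Track the best alternating length ending on an up-step vs a down-step at each position: up/down = 1/1, 2/1, 2/1, 2/1, 2/3, 4/1.
The maximum over both is 4; one such subsequence is -2, 13, 4, 22.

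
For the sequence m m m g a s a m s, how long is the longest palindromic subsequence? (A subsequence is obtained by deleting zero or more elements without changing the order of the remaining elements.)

One longest palindromic subsequence is masam (positions 3,5,6,7,8); it reads the same forward and backward, and the interval DP gives dp[1][9] = 5.

5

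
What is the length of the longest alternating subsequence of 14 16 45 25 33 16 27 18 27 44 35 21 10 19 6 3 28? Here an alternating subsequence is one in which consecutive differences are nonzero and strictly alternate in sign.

12

A longest alternating subsequence is 14, 45, 25, 33, 16, 27, 18, 27, 10, 19, 6, 28 (positions 1,3,4,5,6,7,8,9,13,14,15,17); its 11 consecutive differences strictly alternate in sign, and length 12 is optimal.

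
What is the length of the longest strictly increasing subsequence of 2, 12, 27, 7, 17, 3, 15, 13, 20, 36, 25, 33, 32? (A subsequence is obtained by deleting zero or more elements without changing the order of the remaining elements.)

6

Let dp[i] be the longest increasing subsequence ending at position i. Then dp = [1, 2, 3, 2, 3, 2, 3, 3, 4, 5, 5, 6, 6].
The maximum is 6; one witness is 2, 12, 17, 20, 25, 33 at positions 1,2,5,9,11,12.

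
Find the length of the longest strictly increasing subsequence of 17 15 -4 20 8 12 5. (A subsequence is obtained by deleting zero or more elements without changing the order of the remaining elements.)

3

One longest increasing subsequence is -4, 8, 12 (positions 3,5,6), of length 3; no longer one exists.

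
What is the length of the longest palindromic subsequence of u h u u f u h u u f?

Using dp[i][j] = 2 + dp[i+1][j−1] if the ends match, else max(dp[i+1][j], dp[i][j−1]):
dp[1][10] = 7. A witness is uuufuuu at positions 1,3,4,5,6,8,9.

7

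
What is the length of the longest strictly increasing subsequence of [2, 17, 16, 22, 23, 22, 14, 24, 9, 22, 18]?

5

One longest increasing subsequence is 2, 17, 22, 23, 24 (positions 1,2,4,5,8), of length 5; no longer one exists.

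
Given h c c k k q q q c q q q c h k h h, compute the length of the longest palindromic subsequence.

11

One longest palindromic subsequence is hkqqqcqqqkh (positions 1,5,6,7,8,9,10,11,12,15,17); it reads the same forward and backward, and the interval DP gives dp[1][17] = 11.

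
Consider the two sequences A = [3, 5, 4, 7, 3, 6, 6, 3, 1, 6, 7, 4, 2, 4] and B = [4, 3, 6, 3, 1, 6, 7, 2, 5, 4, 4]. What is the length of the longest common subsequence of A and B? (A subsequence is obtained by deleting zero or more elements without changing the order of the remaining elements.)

Backtracking the LCS table gives one alignment: 4 (A3,B1) → 3 (A5,B2) → 6 (A7,B3) → 3 (A8,B4) → 1 (A9,B5) → 6 (A10,B6) → 7 (A11,B7) → 4 (A12,B10) → 4 (A14,B11).
So the longest common subsequence has length 9.

9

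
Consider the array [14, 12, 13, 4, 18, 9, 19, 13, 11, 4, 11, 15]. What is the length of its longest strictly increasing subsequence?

4

Scanning left to right, the best length ending at each element is: 14→1, 12→1, 13→2, 4→1, 18→3, 9→2, 19→4, 13→3, 11→3, 4→1, 11→3, 15→4.
So the longest increasing subsequence has length 4, e.g. 12, 13, 18, 19.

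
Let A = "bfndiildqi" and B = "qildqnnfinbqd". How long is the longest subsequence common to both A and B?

5

Backtracking the LCS table gives one alignment: i (A6,B2) → l (A7,B3) → d (A8,B4) → q (A9,B5) → i (A10,B9).
So the longest common subsequence has length 5.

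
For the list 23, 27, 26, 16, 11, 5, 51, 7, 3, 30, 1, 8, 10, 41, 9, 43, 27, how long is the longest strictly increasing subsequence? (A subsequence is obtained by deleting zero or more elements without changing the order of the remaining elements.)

Let dp[i] be the longest increasing subsequence ending at position i. Then dp = [1, 2, 2, 1, 1, 1, 3, 2, 1, 3, 1, 3, 4, 5, 4, 6, 5].
The maximum is 6; one witness is 5, 7, 8, 10, 41, 43 at positions 6,8,12,13,14,16.

6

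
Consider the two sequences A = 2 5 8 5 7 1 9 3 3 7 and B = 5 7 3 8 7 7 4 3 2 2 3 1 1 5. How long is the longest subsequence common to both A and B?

5

A longest common subsequence is 5, 8, 7, 3, 3 (length 5); the LCS DP confirms no longer common subsequence exists.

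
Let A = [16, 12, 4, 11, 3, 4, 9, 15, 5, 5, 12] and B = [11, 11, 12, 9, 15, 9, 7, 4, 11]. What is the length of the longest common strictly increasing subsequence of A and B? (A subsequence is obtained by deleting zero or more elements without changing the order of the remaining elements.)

2

For each value that appears in both, track the longest common increasing run ending there.
The best achievable length is 2; one witness is 11, 12 (A-positions 4,11, B-positions 1,3).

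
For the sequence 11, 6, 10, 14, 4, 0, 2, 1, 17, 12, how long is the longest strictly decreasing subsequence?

5

Let dp[i] be the longest decreasing subsequence ending at position i. Then dp = [1, 2, 2, 1, 3, 4, 4, 5, 1, 2].
The maximum is 5; one witness is 11, 6, 4, 2, 1 at positions 1,2,5,7,8.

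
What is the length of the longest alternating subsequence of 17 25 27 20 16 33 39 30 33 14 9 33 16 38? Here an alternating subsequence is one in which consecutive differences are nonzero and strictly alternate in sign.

Track the best alternating length ending on an up-step vs a down-step at each position: up/down = 1/1, 2/1, 2/1, 2/3, 1/3, 4/1, 4/1, 4/5, 6/5, 1/7, 1/7, 8/5, 8/9, 10/5.
The maximum over both is 10; one such subsequence is 17, 25, 20, 33, 30, 33, 14, 33, 16, 38.

10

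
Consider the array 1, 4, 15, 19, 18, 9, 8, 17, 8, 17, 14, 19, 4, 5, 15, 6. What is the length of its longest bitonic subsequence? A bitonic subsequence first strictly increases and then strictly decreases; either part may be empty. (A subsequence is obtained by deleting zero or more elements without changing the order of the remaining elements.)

8

Let inc[i] be the LIS ending at i and dec[i] the longest strictly decreasing subsequence starting at i. inc = [1, 2, 3, 4, 4, 3, 3, 4, 3, 4, 4, 5, 2, 3, 5, 4], dec = [1, 1, 4, 5, 4, 3, 2, 3, 2, 3, 2, 3, 1, 1, 2, 1].
max_i inc[i]+dec[i]−1 = 8, with one witness 1, 4, 15, 19, 18, 17, 15, 6.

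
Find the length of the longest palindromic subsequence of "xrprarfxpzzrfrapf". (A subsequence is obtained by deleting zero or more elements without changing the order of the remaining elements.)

One longest palindromic subsequence is parfzzfrap (positions 3,5,6,7,10,11,13,14,15,16); it reads the same forward and backward, and the interval DP gives dp[1][17] = 10.

10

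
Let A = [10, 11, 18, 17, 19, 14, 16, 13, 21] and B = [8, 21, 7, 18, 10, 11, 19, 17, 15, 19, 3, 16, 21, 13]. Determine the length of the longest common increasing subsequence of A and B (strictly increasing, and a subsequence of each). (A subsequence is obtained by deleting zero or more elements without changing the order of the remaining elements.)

5

A longest common strictly increasing subsequence is 10, 11, 17, 19, 21 (length 5); it appears in order in both A and B, and no longer such subsequence exists.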